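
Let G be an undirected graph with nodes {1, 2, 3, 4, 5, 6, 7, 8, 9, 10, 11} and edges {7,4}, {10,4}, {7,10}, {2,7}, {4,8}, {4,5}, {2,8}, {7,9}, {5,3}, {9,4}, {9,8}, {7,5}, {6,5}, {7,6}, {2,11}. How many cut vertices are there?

Removing 2 increases the component count from 2 to 3, so 2 is a cut vertex.
Removing 5 increases the component count from 2 to 3, so 5 is a cut vertex.
By contrast removing 3 leaves 2 components; it is not a cut vertex. No other vertex is a cut vertex either.

2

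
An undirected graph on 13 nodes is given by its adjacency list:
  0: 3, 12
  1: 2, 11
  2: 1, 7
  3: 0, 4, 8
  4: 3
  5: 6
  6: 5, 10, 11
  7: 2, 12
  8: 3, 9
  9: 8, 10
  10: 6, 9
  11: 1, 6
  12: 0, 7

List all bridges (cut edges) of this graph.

3-4, 5-6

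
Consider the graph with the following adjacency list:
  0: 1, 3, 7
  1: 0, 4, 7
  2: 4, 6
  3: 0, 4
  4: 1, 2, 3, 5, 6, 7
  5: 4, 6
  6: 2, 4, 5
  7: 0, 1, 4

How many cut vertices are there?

1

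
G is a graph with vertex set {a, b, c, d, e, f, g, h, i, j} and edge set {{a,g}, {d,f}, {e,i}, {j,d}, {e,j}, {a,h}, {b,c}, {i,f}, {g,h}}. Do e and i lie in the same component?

Yes

From e we can reach d, e, f, i, j, which includes i.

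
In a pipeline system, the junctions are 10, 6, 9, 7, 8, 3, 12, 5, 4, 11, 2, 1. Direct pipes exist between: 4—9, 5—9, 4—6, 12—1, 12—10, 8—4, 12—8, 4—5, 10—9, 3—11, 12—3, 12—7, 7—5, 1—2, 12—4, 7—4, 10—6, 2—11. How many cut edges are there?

0

The edges on the cycle 12-1-2-11-3-12 are not bridges since each lies on that cycle.
Every edge lies on some cycle, so there are no bridges.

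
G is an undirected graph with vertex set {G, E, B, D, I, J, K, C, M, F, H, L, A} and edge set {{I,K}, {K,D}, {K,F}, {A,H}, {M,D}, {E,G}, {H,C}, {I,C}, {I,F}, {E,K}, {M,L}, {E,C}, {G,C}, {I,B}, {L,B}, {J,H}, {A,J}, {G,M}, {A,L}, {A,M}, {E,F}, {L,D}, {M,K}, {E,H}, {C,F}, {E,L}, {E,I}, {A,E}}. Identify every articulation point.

Removing F, for instance, still leaves 1 component. No single vertex removal increases the component count — the graph has no articulation points.

none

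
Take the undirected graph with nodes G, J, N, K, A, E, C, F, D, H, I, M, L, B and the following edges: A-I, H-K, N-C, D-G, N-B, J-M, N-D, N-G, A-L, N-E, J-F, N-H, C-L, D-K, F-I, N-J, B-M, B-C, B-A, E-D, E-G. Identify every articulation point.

N

Removing N increases the component count from 1 to 2, so N is a cut vertex.
By contrast removing E leaves 1 component; it is not a cut vertex. No other vertex is a cut vertex either.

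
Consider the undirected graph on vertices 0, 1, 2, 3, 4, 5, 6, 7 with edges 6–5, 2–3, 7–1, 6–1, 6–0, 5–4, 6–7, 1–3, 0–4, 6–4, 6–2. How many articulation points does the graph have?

Removing 6 increases the component count from 1 to 2, so 6 is a cut vertex.
By contrast removing 1 leaves 1 component; it is not a cut vertex. No other vertex is a cut vertex either.

1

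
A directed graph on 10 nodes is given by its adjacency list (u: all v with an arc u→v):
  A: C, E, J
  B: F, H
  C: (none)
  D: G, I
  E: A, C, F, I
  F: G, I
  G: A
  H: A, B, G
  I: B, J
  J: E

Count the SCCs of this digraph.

3

{A, B, E, F, G, H, I, J} are all mutually reachable — one SCC of size 8.
{C} is an SCC by itself.
{D} is an SCC by itself.
That gives 3 strongly connected components.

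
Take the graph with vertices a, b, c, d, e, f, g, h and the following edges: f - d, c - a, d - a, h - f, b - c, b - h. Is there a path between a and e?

The component containing a is {a, b, c, d, f, h}, and e is not in it.

No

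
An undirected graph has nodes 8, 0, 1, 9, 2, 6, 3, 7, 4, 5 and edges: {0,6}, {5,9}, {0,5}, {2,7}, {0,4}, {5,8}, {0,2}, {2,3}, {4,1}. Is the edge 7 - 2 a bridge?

Yes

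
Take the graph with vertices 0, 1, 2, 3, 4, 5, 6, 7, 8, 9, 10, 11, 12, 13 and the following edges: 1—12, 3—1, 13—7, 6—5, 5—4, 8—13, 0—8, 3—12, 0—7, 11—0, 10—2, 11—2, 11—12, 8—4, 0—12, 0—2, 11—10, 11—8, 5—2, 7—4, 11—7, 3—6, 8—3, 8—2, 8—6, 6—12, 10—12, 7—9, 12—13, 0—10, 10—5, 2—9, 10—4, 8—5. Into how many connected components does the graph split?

1

Starting from 0 we can reach 0, 1, 2, 3, 4, 5, 6, 7, 8, 9, 10, 11, 12, 13. That is one component of size 14.
Total: 1 component.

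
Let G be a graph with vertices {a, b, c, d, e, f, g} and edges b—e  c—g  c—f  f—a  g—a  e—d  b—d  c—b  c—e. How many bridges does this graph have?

The edges on the cycle c-b-d-e-c are not bridges since each lies on that cycle.
Every edge lies on some cycle, so there are no bridges.

0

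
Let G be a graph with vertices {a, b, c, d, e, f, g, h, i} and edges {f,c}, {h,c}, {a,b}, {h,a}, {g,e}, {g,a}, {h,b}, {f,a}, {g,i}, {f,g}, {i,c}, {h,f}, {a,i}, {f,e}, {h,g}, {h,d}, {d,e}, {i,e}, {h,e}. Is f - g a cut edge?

No

After removing f - g, the path f-h-g still connects them, so the edge is not a bridge.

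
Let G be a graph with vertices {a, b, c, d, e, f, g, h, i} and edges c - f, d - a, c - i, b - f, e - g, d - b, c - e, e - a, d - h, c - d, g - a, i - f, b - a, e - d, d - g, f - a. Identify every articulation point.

d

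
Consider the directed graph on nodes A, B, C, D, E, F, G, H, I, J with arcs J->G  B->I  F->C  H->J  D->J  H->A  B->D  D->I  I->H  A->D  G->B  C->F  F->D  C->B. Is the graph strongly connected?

There is no directed path from D to E, so the graph is not strongly connected.

No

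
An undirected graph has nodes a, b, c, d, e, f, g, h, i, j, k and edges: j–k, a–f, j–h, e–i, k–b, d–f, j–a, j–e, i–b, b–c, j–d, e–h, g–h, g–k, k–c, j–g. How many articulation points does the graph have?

1

Removing j increases the component count from 1 to 2, so j is a cut vertex.
By contrast removing i leaves 1 component; it is not a cut vertex. No other vertex is a cut vertex either.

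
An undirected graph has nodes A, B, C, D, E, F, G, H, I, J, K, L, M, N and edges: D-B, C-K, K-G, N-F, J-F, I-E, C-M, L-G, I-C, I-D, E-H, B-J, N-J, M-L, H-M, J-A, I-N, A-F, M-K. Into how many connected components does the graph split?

Starting from A we can reach A, B, C, D, E, F, G, H, I, J, K, L, M, N. That is one component of size 14.
Total: 1 component.

1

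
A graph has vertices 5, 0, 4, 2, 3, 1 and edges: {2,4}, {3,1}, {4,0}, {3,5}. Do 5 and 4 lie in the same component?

No

The component containing 5 is {1, 3, 5}, and 4 is not in it.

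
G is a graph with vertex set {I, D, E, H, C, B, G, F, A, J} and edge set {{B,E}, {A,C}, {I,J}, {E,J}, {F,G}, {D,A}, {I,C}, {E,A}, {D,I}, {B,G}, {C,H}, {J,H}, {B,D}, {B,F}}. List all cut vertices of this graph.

B

Removing B increases the component count from 1 to 2, so B is a cut vertex.
By contrast removing G leaves 1 component; it is not a cut vertex. No other vertex is a cut vertex either.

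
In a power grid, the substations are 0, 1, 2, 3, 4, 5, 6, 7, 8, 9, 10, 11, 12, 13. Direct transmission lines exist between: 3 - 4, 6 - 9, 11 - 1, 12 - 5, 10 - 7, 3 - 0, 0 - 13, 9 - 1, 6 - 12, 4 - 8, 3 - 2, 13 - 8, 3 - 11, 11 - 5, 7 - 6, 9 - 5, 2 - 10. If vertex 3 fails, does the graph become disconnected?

Yes

Deleting 3 raises the number of components from 1 to 2, so 3 is a cut vertex.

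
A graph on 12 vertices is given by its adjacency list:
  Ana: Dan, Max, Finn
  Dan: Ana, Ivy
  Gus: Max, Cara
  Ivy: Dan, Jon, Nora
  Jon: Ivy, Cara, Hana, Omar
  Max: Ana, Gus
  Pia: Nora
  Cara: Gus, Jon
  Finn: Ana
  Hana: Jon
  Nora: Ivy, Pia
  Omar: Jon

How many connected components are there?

1

Starting from Ana we can reach Ana, Dan, Gus, Ivy, Jon, Max, Pia, Cara, Finn, Hana, Nora, Omar. That is one component of size 12.
Total: 1 component.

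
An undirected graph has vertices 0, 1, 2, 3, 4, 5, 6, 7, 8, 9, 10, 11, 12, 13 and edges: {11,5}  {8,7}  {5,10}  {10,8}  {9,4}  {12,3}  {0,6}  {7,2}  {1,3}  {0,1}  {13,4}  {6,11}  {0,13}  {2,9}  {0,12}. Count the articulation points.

Removing 0 increases the component count from 1 to 2, so 0 is a cut vertex.
By contrast removing 11 leaves 1 component; it is not a cut vertex. No other vertex is a cut vertex either.

1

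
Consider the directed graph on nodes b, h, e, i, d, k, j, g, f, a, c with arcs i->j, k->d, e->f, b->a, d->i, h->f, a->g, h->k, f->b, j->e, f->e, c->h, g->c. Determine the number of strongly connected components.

{a, b, c, d, e, f, g, h, i, j, k} are all mutually reachable — one SCC of size 11.
That gives 1 strongly connected component.

1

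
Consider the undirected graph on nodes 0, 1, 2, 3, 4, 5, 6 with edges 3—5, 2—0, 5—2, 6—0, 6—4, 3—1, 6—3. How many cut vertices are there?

Removing 3 increases the component count from 1 to 2, so 3 is a cut vertex.
Removing 6 increases the component count from 1 to 2, so 6 is a cut vertex.
By contrast removing 1 leaves 1 component; it is not a cut vertex. No other vertex is a cut vertex either.

2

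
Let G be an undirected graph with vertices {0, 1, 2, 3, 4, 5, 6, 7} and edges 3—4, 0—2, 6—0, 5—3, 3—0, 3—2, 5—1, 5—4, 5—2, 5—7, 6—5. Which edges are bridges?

The edges on the cycle 5-3-4-5 are not bridges since each lies on that cycle.
But removing 1—5 disconnects 1 from 5; removing 7—5 disconnects 7 from 5 — these are bridges.

1-5, 5-7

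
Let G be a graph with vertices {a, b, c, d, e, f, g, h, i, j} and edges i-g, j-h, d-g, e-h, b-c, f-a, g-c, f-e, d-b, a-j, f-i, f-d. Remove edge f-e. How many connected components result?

f and e are still connected via f-a-j-h-e, so the component count stays at 1.

1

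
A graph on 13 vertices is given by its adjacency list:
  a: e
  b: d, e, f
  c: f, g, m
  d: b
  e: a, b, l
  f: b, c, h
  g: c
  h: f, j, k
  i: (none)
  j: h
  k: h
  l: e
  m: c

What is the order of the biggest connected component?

i is isolated — a component by itself.
Starting from a we can reach a, b, c, d, e, f, g, h, j, k, l, m. That is one component of size 12.
The largest has 12 vertices.

12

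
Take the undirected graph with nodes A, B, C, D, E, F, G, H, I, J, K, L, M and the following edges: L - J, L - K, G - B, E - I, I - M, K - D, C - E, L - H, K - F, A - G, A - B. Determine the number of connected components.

Starting from A we can reach A, B, G. That is one component of size 3.
Starting from C we can reach C, E, I, M. That is one component of size 4.
Starting from D we can reach D, F, H, J, K, L. That is one component of size 6.
Total: 3 components.

3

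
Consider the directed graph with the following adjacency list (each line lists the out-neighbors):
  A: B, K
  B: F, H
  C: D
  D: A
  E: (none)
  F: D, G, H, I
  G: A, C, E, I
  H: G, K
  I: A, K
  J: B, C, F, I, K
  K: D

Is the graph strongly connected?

There is no directed path from E to F, so the graph is not strongly connected.

No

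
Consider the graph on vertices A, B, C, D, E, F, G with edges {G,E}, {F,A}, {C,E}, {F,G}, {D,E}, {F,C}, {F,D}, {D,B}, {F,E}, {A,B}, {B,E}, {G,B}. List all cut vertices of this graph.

none

Removing C, for instance, still leaves 1 component. No single vertex removal increases the component count — the graph has no articulation points.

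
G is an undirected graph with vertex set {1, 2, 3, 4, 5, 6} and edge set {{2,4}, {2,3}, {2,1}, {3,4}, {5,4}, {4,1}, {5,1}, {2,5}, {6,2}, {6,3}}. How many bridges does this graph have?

0

The edges on the cycle 2-5-1-2 are not bridges since each lies on that cycle.
Every edge lies on some cycle, so there are no bridges.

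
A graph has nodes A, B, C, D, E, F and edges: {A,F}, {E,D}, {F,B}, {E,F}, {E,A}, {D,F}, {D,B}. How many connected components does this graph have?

2

C is isolated — a component by itself.
Starting from A we can reach A, B, D, E, F. That is one component of size 5.
Total: 2 components.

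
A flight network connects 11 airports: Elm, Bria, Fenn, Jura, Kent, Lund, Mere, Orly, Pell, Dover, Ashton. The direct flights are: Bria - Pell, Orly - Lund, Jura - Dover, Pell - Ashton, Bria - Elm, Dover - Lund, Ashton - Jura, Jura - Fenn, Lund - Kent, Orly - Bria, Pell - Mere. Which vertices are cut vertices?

Bria, Jura, Lund, Pell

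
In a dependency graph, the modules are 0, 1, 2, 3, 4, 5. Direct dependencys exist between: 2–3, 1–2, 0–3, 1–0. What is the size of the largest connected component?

4 is isolated — a component by itself.
5 is isolated — a component by itself.
Starting from 0 we can reach 0, 1, 2, 3. That is one component of size 4.
The largest has 4 vertices.

4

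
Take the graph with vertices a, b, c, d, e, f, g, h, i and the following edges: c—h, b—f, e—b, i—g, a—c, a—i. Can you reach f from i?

No

The component containing i is {a, c, g, h, i}, and f is not in it.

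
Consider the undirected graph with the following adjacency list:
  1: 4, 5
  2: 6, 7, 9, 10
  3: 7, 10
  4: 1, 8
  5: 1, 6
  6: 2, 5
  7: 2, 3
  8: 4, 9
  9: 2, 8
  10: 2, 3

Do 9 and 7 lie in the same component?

From 9 we can reach 1, 2, 3, 4, 5, 6, 7, 8, 9, 10, which includes 7.

Yes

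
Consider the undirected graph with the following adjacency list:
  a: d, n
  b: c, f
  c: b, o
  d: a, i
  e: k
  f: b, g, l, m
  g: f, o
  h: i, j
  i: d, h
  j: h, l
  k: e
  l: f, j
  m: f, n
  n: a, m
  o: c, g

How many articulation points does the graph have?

Removing f increases the component count from 2 to 3, so f is a cut vertex.
By contrast removing i leaves 2 components; it is not a cut vertex. No other vertex is a cut vertex either.

1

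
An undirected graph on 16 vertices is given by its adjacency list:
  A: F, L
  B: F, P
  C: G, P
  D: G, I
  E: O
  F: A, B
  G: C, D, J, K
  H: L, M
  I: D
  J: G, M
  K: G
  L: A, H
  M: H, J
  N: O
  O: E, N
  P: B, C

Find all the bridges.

D-G, D-I, E-O, G-K, N-O

The edges on the cycle A-F-B-P-C-G-J-M-H-L-A are not bridges since each lies on that cycle.
But removing D-G disconnects D from G; removing D-I disconnects D from I; removing N-O disconnects N from O; removing K-G disconnects K from G — these are bridges.
In total 5 edges are bridges.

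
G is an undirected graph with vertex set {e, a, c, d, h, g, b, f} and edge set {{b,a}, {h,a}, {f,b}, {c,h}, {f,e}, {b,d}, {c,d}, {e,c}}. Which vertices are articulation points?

Removing d, for instance, still leaves 2 components. No single vertex removal increases the component count — the graph has no articulation points.

none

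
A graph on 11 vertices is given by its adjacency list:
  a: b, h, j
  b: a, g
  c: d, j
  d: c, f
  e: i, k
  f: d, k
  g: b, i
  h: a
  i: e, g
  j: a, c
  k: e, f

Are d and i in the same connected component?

Yes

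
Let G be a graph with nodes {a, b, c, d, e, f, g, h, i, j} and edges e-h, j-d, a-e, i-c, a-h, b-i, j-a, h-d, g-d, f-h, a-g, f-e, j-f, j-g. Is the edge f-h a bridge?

After removing f-h, the path f-e-h still connects them, so the edge is not a bridge.

No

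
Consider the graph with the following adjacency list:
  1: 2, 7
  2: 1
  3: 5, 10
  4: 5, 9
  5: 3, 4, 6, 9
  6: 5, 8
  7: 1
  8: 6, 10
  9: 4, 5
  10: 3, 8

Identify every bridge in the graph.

1-2, 1-7

The edges on the cycle 5-9-4-5 are not bridges since each lies on that cycle.
But removing 1-7 disconnects 1 from 7; removing 1-2 disconnects 1 from 2 — these are bridges.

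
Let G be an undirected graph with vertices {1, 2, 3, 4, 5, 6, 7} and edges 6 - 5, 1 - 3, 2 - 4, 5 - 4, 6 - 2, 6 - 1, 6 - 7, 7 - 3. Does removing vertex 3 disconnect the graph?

No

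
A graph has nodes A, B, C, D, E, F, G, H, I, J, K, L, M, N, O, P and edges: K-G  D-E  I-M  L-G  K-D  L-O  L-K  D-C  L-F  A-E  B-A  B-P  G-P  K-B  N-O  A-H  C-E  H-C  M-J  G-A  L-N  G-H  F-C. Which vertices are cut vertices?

Removing L increases the component count from 2 to 3, so L is a cut vertex.
Removing M increases the component count from 2 to 3, so M is a cut vertex.
By contrast removing C leaves 2 components; it is not a cut vertex. No other vertex is a cut vertex either.

L, M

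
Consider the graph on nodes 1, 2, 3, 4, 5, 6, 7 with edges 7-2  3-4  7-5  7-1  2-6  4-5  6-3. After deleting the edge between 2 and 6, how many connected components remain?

1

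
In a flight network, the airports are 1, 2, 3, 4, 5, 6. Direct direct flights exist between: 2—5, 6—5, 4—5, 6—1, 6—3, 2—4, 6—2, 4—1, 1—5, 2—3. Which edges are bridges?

none

The edges on the cycle 6-2-4-1-6 are not bridges since each lies on that cycle.
Every edge lies on some cycle, so there are no bridges.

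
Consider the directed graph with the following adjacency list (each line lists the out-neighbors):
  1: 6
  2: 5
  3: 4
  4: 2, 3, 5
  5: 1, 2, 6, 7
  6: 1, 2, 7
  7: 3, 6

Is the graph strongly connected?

Yes

From 6 we can reach every vertex (1, 2, 3, 4, 5, 6, 7), and every vertex can reach 6 (1, 2, 3, 4, 5, 6, 7). So the whole graph is one strongly connected component.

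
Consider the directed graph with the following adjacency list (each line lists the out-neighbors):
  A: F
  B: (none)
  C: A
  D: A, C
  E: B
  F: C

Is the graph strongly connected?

No

There is no directed path from E to C, so the graph is not strongly connected.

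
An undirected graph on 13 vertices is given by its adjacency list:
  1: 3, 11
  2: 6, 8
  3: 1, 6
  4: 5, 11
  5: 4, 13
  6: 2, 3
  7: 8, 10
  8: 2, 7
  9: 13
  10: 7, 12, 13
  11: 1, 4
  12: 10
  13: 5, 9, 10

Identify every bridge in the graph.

The edges on the cycle 8-7-10-13-5-4-11-1-3-6-2-8 are not bridges since each lies on that cycle.
But removing 13-9 disconnects 13 from 9; removing 10-12 disconnects 10 from 12 — these are bridges.

10-12, 13-9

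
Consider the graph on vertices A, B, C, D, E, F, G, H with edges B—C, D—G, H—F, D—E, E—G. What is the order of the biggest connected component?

A is isolated — a component by itself.
Starting from B we can reach B, C. That is one component of size 2.
Starting from F we can reach F, H. That is one component of size 2.
Starting from D we can reach D, E, G. That is one component of size 3.
The largest has 3 vertices.

3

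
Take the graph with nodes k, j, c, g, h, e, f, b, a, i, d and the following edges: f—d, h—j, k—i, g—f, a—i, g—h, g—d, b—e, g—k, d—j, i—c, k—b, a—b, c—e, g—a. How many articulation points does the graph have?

Removing g increases the component count from 1 to 2, so g is a cut vertex.
By contrast removing d leaves 1 component; it is not a cut vertex. No other vertex is a cut vertex either.

1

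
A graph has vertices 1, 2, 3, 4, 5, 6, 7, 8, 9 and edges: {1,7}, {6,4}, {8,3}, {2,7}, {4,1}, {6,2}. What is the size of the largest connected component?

5 is isolated — a component by itself.
9 is isolated — a component by itself.
Starting from 3 we can reach 3, 8. That is one component of size 2.
Starting from 1 we can reach 1, 2, 4, 6, 7. That is one component of size 5.
The largest has 5 vertices.

5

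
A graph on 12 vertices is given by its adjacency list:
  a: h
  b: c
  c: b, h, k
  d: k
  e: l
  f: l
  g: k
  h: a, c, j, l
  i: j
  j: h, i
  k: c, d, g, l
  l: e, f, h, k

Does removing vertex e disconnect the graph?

Deleting e leaves 1 component (was 1), so e is not a cut vertex.

No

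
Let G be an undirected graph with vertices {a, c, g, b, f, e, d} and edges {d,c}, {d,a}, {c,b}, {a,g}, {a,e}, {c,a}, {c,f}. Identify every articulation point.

Removing a increases the component count from 1 to 3, so a is a cut vertex.
Removing c increases the component count from 1 to 3, so c is a cut vertex.
By contrast removing f leaves 1 component; it is not a cut vertex. No other vertex is a cut vertex either.

a, c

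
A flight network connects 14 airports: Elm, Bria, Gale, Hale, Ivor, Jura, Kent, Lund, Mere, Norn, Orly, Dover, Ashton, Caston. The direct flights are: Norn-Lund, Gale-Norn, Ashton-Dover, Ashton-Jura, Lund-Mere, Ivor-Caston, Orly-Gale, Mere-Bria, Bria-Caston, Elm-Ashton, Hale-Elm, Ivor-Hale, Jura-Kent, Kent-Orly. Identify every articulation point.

Ashton

Removing Ashton increases the component count from 1 to 2, so Ashton is a cut vertex.
By contrast removing Norn leaves 1 component; it is not a cut vertex. No other vertex is a cut vertex either.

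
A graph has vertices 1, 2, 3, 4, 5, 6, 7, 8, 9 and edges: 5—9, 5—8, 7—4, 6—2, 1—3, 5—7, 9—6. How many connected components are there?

2

Starting from 1 we can reach 1, 3. That is one component of size 2.
Starting from 2 we can reach 2, 4, 5, 6, 7, 8, 9. That is one component of size 7.
Total: 2 components.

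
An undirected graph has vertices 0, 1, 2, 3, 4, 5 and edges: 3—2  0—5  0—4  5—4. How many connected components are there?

1 is isolated — a component by itself.
Starting from 2 we can reach 2, 3. That is one component of size 2.
Starting from 0 we can reach 0, 4, 5. That is one component of size 3.
Total: 3 components.

3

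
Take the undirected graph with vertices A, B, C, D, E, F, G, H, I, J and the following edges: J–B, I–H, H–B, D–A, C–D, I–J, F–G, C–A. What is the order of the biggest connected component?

E is isolated — a component by itself.
Starting from F we can reach F, G. That is one component of size 2.
Starting from A we can reach A, C, D. That is one component of size 3.
Starting from B we can reach B, H, I, J. That is one component of size 4.
The largest has 4 vertices.

4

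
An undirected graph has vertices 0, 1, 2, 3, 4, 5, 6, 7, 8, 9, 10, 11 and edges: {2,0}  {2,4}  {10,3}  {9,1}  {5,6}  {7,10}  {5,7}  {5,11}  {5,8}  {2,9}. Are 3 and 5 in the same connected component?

From 3 we can reach 3, 5, 6, 7, 8, 10, 11, which includes 5.

Yes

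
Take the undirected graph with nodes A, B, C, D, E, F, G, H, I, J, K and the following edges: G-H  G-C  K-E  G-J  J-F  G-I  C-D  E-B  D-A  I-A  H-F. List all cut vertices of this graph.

E, G

Removing E increases the component count from 2 to 3, so E is a cut vertex.
Removing G increases the component count from 2 to 3, so G is a cut vertex.
By contrast removing F leaves 2 components; it is not a cut vertex. No other vertex is a cut vertex either.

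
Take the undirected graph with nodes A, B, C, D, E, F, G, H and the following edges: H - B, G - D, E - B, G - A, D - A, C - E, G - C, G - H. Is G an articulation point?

Yes

Deleting G raises the number of components from 2 to 3, so G is a cut vertex.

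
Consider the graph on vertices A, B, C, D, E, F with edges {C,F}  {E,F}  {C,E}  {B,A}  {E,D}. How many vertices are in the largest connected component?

4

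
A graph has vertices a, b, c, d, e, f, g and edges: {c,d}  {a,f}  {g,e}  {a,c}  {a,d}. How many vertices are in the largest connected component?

4

b is isolated — a component by itself.
Starting from e we can reach e, g. That is one component of size 2.
Starting from a we can reach a, c, d, f. That is one component of size 4.
The largest has 4 vertices.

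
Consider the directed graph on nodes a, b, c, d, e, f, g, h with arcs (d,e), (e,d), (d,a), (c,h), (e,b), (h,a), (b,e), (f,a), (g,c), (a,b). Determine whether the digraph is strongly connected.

No

There is no directed path from g to f, so the graph is not strongly connected.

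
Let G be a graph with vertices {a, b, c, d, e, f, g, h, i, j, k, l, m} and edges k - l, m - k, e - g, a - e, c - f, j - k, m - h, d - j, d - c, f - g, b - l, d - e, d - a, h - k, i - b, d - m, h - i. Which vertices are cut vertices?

d

Removing d increases the component count from 1 to 2, so d is a cut vertex.
By contrast removing b leaves 1 component; it is not a cut vertex. No other vertex is a cut vertex either.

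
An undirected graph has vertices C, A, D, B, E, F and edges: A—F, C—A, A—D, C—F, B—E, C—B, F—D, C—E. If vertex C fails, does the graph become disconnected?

Yes

Deleting C raises the number of components from 1 to 2, so C is a cut vertex.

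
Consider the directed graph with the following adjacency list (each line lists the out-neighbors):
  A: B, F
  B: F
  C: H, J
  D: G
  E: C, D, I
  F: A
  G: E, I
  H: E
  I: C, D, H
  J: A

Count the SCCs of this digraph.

3

{C, D, E, G, H, I} are all mutually reachable — one SCC of size 6.
{A, B, F} are all mutually reachable — one SCC of size 3.
{J} is an SCC by itself.
That gives 3 strongly connected components.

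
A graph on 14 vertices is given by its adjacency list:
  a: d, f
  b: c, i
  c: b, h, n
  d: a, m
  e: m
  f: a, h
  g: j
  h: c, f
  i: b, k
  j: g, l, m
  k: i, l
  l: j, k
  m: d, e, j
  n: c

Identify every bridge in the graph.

c-n, e-m, g-j

The edges on the cycle d-a-f-h-c-b-i-k-l-j-m-d are not bridges since each lies on that cycle.
But removing m-e disconnects m from e; removing c-n disconnects c from n; removing j-g disconnects j from g — these are bridges.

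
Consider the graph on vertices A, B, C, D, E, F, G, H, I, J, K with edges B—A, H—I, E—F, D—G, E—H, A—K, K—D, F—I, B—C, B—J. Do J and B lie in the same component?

From J we can reach A, B, C, D, G, J, K, which includes B.

Yes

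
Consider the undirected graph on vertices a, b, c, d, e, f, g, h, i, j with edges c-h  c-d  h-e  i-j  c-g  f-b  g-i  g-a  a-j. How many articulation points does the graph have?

3

Removing c increases the component count from 2 to 4, so c is a cut vertex.
Removing g increases the component count from 2 to 3, so g is a cut vertex.
Removing h increases the component count from 2 to 3, so h is a cut vertex.
By contrast removing f leaves 2 components; it is not a cut vertex. No other vertex is a cut vertex either.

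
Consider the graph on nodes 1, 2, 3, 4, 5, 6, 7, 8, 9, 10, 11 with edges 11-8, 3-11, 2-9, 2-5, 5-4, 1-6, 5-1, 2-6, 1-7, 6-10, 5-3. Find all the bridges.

The edges on the cycle 2-5-1-6-2 are not bridges since each lies on that cycle.
But removing 6-10 disconnects 6 from 10; removing 2-9 disconnects 2 from 9; removing 3-11 disconnects 3 from 11; removing 5-3 disconnects 5 from 3 — these are bridges.
In total 7 edges are bridges.

1-7, 10-6, 11-3, 11-8, 2-9, 3-5, 4-5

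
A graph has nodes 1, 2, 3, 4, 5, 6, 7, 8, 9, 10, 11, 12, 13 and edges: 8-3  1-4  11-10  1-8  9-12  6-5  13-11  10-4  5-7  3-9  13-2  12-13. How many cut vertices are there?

2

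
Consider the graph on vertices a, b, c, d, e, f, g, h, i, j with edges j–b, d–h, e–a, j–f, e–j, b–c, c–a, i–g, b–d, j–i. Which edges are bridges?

The edges on the cycle e-j-b-c-a-e are not bridges since each lies on that cycle.
But removing h–d disconnects h from d; removing j–f disconnects j from f; removing g–i disconnects g from i; removing j–i disconnects j from i — these are bridges.
In total 5 edges are bridges.

b-d, d-h, f-j, g-i, i-j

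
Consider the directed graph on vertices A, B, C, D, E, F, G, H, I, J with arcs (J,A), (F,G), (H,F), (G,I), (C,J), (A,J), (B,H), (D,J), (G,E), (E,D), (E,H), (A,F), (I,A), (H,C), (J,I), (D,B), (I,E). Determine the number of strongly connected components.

{A, B, C, D, E, F, G, H, I, J} are all mutually reachable — one SCC of size 10.
That gives 1 strongly connected component.

1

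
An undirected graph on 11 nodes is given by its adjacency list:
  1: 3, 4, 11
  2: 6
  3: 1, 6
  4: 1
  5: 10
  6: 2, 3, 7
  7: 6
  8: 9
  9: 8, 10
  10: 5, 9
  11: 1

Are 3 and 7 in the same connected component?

Yes

From 3 we can reach 1, 2, 3, 4, 6, 7, 11, which includes 7.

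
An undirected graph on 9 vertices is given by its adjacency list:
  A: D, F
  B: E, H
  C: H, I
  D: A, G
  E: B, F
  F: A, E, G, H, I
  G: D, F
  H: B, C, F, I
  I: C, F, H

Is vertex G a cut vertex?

Deleting G leaves 1 component (was 1) (its neighbors D, F remain connected to each other), so G is not a cut vertex.

No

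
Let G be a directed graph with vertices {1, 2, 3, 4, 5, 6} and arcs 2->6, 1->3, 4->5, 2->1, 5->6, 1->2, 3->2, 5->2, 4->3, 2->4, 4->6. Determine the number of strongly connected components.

2

{1, 2, 3, 4, 5} are all mutually reachable — one SCC of size 5.
{6} is an SCC by itself.
That gives 2 strongly connected components.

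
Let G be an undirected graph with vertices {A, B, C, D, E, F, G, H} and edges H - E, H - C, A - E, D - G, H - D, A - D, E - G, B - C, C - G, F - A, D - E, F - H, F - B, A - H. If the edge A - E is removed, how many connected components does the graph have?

1

A and E are still connected via A-H-E, so the component count stays at 1.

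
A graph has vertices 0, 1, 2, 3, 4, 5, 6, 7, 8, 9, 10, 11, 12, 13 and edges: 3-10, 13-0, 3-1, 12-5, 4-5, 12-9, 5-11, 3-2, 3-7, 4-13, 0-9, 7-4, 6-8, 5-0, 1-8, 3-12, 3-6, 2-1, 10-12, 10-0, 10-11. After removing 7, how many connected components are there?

1

With 7 gone, the remaining components are: {0, 1, 2, 3, 4, 5, 6, 8, 9, 10, 11, 12, 13}.
That is 1 component.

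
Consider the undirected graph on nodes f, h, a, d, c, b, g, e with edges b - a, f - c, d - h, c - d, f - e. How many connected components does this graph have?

3

g is isolated — a component by itself.
Starting from a we can reach a, b. That is one component of size 2.
Starting from c we can reach c, d, e, f, h. That is one component of size 5.
Total: 3 components.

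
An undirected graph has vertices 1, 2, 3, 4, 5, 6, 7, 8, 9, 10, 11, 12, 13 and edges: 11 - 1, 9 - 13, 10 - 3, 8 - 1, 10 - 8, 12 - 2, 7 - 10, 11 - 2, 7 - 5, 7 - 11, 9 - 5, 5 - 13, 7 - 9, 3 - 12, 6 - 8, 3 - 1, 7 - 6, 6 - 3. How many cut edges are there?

0

The edges on the cycle 7-6-3-12-2-11-7 are not bridges since each lies on that cycle.
Every edge lies on some cycle, so there are no bridges.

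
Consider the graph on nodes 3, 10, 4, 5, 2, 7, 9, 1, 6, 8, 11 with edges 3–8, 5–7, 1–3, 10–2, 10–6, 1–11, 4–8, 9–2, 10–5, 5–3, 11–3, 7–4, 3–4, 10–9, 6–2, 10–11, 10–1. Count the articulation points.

1

Removing 10 increases the component count from 1 to 2, so 10 is a cut vertex.
By contrast removing 3 leaves 1 component; it is not a cut vertex. No other vertex is a cut vertex either.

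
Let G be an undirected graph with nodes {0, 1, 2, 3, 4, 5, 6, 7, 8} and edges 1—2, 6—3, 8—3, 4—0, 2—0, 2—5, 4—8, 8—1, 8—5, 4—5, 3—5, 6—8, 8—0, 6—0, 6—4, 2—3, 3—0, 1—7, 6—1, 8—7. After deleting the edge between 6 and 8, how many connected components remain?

6 and 8 are still connected via 6-4-8, so the component count stays at 1.

1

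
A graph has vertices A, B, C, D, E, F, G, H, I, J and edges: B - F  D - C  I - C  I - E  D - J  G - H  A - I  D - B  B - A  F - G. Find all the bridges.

B-F, D-J, E-I, F-G, G-H

The edges on the cycle D-B-A-I-C-D are not bridges since each lies on that cycle.
But removing E - I disconnects E from I; removing F - G disconnects F from G; removing H - G disconnects H from G; removing D - J disconnects D from J — these are bridges.
In total 5 edges are bridges.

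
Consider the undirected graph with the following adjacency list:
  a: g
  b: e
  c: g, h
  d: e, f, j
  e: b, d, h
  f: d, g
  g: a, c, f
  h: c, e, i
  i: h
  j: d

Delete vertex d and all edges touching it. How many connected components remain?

With d gone, the remaining components are: {j}; {a, b, c, e, f, g, h, i}.
That is 2 components.

2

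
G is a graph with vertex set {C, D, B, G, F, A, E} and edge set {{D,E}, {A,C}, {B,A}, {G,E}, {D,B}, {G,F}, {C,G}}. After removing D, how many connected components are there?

1

With D gone, the remaining components are: {A, B, C, E, F, G}.
That is 1 component.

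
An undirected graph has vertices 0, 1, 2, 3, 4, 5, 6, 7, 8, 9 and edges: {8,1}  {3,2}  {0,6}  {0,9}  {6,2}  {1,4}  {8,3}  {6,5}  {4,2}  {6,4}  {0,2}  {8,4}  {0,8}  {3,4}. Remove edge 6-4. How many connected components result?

2

6 and 4 are still connected via 6-2-4, so the component count stays at 2.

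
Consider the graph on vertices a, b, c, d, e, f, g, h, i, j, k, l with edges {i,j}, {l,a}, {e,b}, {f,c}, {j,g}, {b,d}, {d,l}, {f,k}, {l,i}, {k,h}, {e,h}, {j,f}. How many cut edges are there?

3

The edges on the cycle e-b-d-l-i-j-f-k-h-e are not bridges since each lies on that cycle.
But removing c - f disconnects c from f; removing g - j disconnects g from j; removing a - l disconnects a from l — these are bridges.
That makes 3 bridges.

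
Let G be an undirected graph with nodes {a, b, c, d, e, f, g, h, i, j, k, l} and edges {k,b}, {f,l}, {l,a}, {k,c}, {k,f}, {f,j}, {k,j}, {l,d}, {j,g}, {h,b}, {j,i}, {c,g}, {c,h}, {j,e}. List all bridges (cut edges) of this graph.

a-l, d-l, e-j, f-l, i-j

The edges on the cycle k-c-h-b-k are not bridges since each lies on that cycle.
But removing e-j disconnects e from j; removing f-l disconnects f from l; removing j-i disconnects j from i; removing l-d disconnects l from d — these are bridges.
In total 5 edges are bridges.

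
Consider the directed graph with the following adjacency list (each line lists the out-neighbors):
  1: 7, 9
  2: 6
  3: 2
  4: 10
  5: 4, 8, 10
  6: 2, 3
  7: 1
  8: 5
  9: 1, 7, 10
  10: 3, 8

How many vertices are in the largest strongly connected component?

{4, 5, 8, 10} are all mutually reachable — one SCC of size 4.
{2, 3, 6} are all mutually reachable — one SCC of size 3.
{1, 7, 9} are all mutually reachable — one SCC of size 3.
The largest has 4 vertices.

4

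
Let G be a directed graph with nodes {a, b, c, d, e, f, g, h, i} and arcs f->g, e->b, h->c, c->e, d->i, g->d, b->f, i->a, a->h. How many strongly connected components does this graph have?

1

{a, b, c, d, e, f, g, h, i} are all mutually reachable — one SCC of size 9.
That gives 1 strongly connected component.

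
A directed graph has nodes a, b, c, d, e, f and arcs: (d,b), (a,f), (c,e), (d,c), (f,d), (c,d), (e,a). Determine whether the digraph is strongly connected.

There is no directed path from b to d, so the graph is not strongly connected.

No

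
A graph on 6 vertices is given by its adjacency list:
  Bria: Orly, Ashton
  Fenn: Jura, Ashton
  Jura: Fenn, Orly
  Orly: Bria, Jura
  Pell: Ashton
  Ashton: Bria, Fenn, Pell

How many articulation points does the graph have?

Removing Ashton increases the component count from 1 to 2, so Ashton is a cut vertex.
By contrast removing Jura leaves 1 component; it is not a cut vertex. No other vertex is a cut vertex either.

1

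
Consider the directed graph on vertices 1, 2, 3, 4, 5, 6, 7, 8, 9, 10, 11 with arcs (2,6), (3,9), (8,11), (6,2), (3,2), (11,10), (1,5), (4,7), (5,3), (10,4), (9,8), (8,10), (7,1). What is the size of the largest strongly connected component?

{1, 3, 4, 5, 7, 8, 9, 10, 11} are all mutually reachable — one SCC of size 9.
{2, 6} are all mutually reachable — one SCC of size 2.
The largest has 9 vertices.

9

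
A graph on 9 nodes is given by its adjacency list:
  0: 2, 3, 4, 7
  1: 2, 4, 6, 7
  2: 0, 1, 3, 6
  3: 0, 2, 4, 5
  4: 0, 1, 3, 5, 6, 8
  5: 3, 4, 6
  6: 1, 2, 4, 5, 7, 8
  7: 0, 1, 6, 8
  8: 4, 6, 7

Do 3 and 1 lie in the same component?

From 3 we can reach 0, 1, 2, 3, 4, 5, 6, 7, 8, which includes 1.

Yes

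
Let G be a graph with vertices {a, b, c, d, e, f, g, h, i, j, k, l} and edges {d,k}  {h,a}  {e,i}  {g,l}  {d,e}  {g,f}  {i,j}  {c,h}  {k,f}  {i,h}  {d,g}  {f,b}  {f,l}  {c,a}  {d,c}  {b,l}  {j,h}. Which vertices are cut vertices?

Removing d increases the component count from 1 to 2, so d is a cut vertex.
By contrast removing f leaves 1 component; it is not a cut vertex. No other vertex is a cut vertex either.

d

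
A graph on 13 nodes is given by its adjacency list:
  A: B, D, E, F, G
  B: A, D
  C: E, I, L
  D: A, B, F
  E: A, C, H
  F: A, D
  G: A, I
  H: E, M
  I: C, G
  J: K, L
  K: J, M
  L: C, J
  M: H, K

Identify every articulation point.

A

Removing A increases the component count from 1 to 2, so A is a cut vertex.
By contrast removing K leaves 1 component; it is not a cut vertex. No other vertex is a cut vertex either.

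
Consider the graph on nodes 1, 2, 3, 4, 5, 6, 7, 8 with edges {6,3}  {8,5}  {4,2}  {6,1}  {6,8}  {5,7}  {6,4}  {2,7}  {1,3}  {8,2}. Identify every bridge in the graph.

The edges on the cycle 6-1-3-6 are not bridges since each lies on that cycle.
Every edge lies on some cycle, so there are no bridges.

none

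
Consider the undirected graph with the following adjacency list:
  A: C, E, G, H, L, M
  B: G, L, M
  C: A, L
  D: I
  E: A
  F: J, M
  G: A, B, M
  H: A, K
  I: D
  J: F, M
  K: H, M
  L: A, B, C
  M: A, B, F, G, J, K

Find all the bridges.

A-E, D-I

The edges on the cycle B-L-C-A-G-B are not bridges since each lies on that cycle.
But removing I-D disconnects I from D; removing E-A disconnects E from A — these are bridges.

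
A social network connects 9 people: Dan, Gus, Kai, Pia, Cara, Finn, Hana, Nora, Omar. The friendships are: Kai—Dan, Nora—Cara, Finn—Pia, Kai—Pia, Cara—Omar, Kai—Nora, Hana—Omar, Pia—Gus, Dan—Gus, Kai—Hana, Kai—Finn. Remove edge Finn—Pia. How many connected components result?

1

Finn and Pia are still connected via Finn-Kai-Pia, so the component count stays at 1.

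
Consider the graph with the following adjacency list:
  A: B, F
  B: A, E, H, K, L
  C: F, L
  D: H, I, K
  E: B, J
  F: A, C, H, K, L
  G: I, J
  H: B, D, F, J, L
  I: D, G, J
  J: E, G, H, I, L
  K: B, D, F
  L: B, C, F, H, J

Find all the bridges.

The edges on the cycle F-A-B-L-F are not bridges since each lies on that cycle.
Every edge lies on some cycle, so there are no bridges.

none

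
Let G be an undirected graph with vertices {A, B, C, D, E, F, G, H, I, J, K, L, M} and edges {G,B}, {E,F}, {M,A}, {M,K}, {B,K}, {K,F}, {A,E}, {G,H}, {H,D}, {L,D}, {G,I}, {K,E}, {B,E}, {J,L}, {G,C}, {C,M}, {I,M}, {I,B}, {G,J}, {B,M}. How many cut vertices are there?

Removing G increases the component count from 1 to 2, so G is a cut vertex.
By contrast removing M leaves 1 component; it is not a cut vertex. No other vertex is a cut vertex either.

1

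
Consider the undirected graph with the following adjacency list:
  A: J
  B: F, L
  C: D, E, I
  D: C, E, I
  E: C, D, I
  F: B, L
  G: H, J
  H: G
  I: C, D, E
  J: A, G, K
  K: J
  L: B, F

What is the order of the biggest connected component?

5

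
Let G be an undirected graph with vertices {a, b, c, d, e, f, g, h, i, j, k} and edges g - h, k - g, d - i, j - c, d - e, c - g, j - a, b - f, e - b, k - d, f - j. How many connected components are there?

Starting from a we can reach a, b, c, d, e, f, g, h, i, j, k. That is one component of size 11.
Total: 1 component.

1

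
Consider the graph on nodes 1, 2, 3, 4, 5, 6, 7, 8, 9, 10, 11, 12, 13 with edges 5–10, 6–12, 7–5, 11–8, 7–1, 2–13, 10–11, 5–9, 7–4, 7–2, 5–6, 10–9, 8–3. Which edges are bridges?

The edges on the cycle 5-10-9-5 are not bridges since each lies on that cycle.
But removing 8–11 disconnects 8 from 11; removing 5–6 disconnects 5 from 6; removing 12–6 disconnects 12 from 6; removing 2–7 disconnects 2 from 7 — these are bridges.
In total 10 edges are bridges.

1-7, 10-11, 11-8, 12-6, 13-2, 2-7, 3-8, 4-7, 5-6, 5-7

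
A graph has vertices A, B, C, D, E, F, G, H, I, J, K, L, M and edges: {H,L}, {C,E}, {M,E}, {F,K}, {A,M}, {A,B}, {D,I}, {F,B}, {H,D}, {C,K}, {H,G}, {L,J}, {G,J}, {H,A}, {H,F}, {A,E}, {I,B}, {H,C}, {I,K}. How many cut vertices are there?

1

Removing H increases the component count from 1 to 2, so H is a cut vertex.
By contrast removing L leaves 1 component; it is not a cut vertex. No other vertex is a cut vertex either.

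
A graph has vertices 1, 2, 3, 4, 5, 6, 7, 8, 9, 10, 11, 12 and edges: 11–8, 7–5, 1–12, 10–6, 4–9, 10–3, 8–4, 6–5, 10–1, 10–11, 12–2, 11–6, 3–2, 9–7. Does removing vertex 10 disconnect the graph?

Deleting 10 raises the number of components from 1 to 2, so 10 is a cut vertex.

Yes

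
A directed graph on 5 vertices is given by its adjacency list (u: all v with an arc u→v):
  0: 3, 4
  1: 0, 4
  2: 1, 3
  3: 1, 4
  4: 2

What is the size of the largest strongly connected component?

{0, 1, 2, 3, 4} are all mutually reachable — one SCC of size 5.
The largest has 5 vertices.

5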